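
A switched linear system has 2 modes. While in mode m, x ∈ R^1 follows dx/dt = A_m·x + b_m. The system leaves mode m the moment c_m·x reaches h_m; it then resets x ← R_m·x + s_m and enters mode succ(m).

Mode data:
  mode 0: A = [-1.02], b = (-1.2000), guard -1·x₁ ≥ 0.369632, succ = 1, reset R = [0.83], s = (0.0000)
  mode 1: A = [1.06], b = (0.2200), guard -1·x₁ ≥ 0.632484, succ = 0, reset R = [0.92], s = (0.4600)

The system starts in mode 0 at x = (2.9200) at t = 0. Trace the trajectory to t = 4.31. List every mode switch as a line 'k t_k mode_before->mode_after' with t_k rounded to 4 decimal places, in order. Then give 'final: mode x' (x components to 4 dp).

Mode 0: guard c·x = 0.3696 hit at Δt = 1.5929 (t = 1.5929), x⁻ = (-0.3696) → reset → x⁺ = (-0.3068), jump to mode 1
Mode 1: guard c·x = 0.6325 hit at Δt = 1.3720 (t = 2.9649), x⁻ = (-0.6325) → reset → x⁺ = (-0.1219), jump to mode 0
Mode 0: guard c·x = 0.3696 hit at Δt = 0.2625 (t = 3.2274), x⁻ = (-0.3696) → reset → x⁺ = (-0.3068), jump to mode 1
Mode 1: flow for 1.0826 to horizon, guard not reached → x = (-0.5202)

1 1.5929 0->1
2 2.9649 1->0
3 3.2274 0->1
final: 1 -0.5202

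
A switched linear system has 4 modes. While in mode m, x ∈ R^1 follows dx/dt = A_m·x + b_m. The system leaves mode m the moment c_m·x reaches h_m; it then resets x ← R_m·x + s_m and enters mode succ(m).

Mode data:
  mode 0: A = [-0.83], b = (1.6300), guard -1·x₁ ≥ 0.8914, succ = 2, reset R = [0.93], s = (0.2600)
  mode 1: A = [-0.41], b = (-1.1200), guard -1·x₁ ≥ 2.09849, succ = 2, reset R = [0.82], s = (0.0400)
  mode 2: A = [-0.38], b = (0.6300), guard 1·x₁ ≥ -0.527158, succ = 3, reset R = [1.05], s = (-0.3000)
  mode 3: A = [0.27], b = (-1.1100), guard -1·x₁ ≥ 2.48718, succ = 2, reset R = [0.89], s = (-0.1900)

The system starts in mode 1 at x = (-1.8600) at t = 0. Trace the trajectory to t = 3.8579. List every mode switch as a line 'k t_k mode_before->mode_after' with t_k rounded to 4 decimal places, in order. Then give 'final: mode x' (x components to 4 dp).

Mode 1: guard c·x = 2.0985 hit at Δt = 0.7796 (t = 0.7796), x⁻ = (-2.0985) → reset → x⁺ = (-1.6808), jump to mode 2
Mode 2: guard c·x = -0.5272 hit at Δt = 1.1156 (t = 1.8952), x⁻ = (-0.5272) → reset → x⁺ = (-0.8535), jump to mode 3
Mode 3: guard c·x = 2.4872 hit at Δt = 1.0536 (t = 2.9488), x⁻ = (-2.4872) → reset → x⁺ = (-2.4036), jump to mode 2
Mode 2: flow for 0.9091 to horizon, guard not reached → x = (-1.2172)

1 0.7796 1->2
2 1.8952 2->3
3 2.9488 3->2
final: 2 -1.2172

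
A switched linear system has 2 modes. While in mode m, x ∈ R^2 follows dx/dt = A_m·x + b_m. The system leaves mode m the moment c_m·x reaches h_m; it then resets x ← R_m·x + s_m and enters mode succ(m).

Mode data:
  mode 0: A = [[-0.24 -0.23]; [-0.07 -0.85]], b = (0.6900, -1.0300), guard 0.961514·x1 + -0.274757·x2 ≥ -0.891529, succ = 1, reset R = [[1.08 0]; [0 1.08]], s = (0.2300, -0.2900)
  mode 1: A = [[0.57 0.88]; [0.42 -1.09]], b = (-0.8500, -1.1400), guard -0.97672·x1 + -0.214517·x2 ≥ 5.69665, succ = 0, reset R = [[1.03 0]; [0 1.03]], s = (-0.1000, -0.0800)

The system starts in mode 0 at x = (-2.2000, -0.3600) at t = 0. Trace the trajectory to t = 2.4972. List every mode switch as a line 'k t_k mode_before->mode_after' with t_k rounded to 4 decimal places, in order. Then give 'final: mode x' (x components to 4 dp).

1 0.8721 0->1
2 2.0388 1->0
final: 0 -4.5814 -1.6936

Mode 0: guard c·x = -0.8915 hit at Δt = 0.8721 (t = 0.8721), x⁻ = (-1.1379, -0.7373) → reset → x⁺ = (-0.9989, -1.0863), jump to mode 1
Mode 1: guard c·x = 5.6966 hit at Δt = 1.1667 (t = 2.0388), x⁻ = (-5.3970, -1.9827) → reset → x⁺ = (-5.6589, -2.1222), jump to mode 0
Mode 0: flow for 0.4584 to horizon, guard not reached → x = (-4.5814, -1.6936)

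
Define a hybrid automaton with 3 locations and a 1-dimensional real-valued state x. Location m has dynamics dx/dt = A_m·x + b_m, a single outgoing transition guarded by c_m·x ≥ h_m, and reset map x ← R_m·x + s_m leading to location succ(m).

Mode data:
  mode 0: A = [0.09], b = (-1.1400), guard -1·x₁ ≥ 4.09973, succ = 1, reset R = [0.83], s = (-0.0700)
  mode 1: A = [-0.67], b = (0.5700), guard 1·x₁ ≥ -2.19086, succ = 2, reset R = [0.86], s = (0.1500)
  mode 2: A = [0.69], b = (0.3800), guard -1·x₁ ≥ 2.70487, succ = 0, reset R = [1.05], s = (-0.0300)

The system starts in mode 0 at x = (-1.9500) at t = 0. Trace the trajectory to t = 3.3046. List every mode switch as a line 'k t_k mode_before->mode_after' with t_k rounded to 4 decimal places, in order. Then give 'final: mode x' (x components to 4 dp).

1 1.5246 0->1
2 2.0495 1->2
3 2.9176 2->0
final: 0 -3.4208

Mode 0: guard c·x = 4.0997 hit at Δt = 1.5246 (t = 1.5246), x⁻ = (-4.0997) → reset → x⁺ = (-3.4728), jump to mode 1
Mode 1: guard c·x = -2.1909 hit at Δt = 0.5249 (t = 2.0495), x⁻ = (-2.1909) → reset → x⁺ = (-1.7341), jump to mode 2
Mode 2: guard c·x = 2.7049 hit at Δt = 0.8681 (t = 2.9176), x⁻ = (-2.7049) → reset → x⁺ = (-2.8701), jump to mode 0
Mode 0: flow for 0.3870 to horizon, guard not reached → x = (-3.4208)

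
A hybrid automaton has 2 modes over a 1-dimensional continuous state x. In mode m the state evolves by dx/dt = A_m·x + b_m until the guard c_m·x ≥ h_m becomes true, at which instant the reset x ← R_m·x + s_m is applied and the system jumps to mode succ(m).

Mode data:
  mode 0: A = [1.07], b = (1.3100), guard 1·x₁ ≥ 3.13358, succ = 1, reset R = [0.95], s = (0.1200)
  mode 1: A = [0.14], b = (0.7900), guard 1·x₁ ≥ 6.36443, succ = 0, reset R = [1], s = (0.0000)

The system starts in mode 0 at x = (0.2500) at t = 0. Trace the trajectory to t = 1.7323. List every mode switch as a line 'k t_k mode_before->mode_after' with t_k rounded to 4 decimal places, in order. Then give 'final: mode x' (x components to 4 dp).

Mode 0: guard c·x = 3.1336 hit at Δt = 1.0129 (t = 1.0129), x⁻ = (3.1336) → reset → x⁺ = (3.0969), jump to mode 1
Mode 1: flow for 0.7194 to horizon, guard not reached → x = (4.0230)

1 1.0129 0->1
final: 1 4.0230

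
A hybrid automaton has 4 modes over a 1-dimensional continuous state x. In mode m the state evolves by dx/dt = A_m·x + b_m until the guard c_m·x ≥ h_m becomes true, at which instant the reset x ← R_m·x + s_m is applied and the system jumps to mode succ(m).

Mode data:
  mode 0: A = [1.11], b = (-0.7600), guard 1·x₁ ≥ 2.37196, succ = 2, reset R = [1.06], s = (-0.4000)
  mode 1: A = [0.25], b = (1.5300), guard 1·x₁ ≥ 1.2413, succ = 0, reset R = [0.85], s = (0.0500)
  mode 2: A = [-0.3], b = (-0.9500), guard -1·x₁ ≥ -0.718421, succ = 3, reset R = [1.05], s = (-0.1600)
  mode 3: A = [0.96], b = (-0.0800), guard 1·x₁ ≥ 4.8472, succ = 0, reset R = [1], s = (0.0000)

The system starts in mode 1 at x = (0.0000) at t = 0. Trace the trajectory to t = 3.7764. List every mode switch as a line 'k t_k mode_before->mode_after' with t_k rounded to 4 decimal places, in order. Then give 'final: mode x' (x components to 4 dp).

Mode 1: guard c·x = 1.2413 hit at Δt = 0.7387 (t = 0.7387), x⁻ = (1.2413) → reset → x⁺ = (1.1051), jump to mode 0
Mode 0: guard c·x = 2.3720 hit at Δt = 1.2519 (t = 1.9906), x⁻ = (2.3720) → reset → x⁺ = (2.1143), jump to mode 2
Mode 2: guard c·x = -0.7184 hit at Δt = 1.0232 (t = 3.0138), x⁻ = (0.7184) → reset → x⁺ = (0.5943), jump to mode 3
Mode 3: flow for 0.7626 to horizon, guard not reached → x = (1.1459)

1 0.7387 1->0
2 1.9906 0->2
3 3.0138 2->3
final: 3 1.1459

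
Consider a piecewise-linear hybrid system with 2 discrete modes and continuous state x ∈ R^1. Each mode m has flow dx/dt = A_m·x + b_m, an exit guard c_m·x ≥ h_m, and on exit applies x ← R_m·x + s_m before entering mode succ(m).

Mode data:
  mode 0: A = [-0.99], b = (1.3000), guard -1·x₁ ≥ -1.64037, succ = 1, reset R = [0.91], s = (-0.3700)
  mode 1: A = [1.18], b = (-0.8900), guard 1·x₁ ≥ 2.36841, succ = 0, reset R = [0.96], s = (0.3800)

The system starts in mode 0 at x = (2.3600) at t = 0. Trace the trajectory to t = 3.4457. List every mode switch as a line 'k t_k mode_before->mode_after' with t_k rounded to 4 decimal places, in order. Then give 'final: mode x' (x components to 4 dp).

1 1.1746 0->1
2 2.4264 1->0
final: 0 1.8018

Mode 0: guard c·x = -1.6404 hit at Δt = 1.1746 (t = 1.1746), x⁻ = (1.6404) → reset → x⁺ = (1.1227), jump to mode 1
Mode 1: guard c·x = 2.3684 hit at Δt = 1.2518 (t = 2.4264), x⁻ = (2.3684) → reset → x⁺ = (2.6537), jump to mode 0
Mode 0: flow for 1.0193 to horizon, guard not reached → x = (1.8018)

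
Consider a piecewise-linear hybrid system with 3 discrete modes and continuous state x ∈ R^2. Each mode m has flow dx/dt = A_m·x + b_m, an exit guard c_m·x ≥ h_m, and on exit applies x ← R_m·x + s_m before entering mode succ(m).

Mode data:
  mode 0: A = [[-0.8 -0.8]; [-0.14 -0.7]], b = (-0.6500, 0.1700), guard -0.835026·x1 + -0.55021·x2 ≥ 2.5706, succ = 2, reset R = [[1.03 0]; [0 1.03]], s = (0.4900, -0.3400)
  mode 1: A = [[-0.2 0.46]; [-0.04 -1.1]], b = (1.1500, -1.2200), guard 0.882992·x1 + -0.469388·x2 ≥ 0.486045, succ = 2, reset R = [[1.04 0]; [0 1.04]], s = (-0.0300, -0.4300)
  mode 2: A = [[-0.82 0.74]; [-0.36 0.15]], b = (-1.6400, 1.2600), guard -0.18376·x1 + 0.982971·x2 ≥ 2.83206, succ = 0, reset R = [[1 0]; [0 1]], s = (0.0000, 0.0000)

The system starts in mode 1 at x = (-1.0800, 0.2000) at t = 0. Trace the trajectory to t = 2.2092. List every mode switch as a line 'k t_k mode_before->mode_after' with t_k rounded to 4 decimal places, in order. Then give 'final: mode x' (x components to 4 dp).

1 1.1649 1->2
final: 2 -1.2945 0.3331

Mode 1: guard c·x = 0.4860 hit at Δt = 1.1649 (t = 1.1649), x⁻ = (0.1579, -0.7385) → reset → x⁺ = (0.1342, -1.1981), jump to mode 2
Mode 2: flow for 1.0443 to horizon, guard not reached → x = (-1.2945, 0.3331)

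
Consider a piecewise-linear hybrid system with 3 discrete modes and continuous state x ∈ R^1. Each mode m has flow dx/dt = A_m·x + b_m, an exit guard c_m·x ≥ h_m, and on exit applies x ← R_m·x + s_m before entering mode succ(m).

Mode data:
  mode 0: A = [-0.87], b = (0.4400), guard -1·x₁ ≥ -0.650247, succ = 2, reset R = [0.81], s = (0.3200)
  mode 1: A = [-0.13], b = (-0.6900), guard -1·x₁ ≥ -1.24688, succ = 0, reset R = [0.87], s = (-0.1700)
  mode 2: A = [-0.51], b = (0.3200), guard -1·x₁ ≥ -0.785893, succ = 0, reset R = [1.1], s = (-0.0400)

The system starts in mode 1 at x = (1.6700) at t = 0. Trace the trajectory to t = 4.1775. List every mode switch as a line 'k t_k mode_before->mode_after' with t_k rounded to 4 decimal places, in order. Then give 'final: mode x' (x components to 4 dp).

Mode 1: guard c·x = -1.2469 hit at Δt = 0.4812 (t = 0.4812), x⁻ = (1.2469) → reset → x⁺ = (0.9148), jump to mode 0
Mode 0: guard c·x = -0.6502 hit at Δt = 1.1960 (t = 1.6772), x⁻ = (0.6502) → reset → x⁺ = (0.8467), jump to mode 2
Mode 2: guard c·x = -0.7859 hit at Δt = 0.6369 (t = 2.3141), x⁻ = (0.7859) → reset → x⁺ = (0.8245), jump to mode 0
Mode 0: guard c·x = -0.6502 hit at Δt = 0.9093 (t = 3.2234), x⁻ = (0.6502) → reset → x⁺ = (0.8467), jump to mode 2
Mode 2: guard c·x = -0.7859 hit at Δt = 0.6369 (t = 3.8603), x⁻ = (0.7859) → reset → x⁺ = (0.8245), jump to mode 0
Mode 0: flow for 0.3172 to horizon, guard not reached → x = (0.7476)

1 0.4812 1->0
2 1.6772 0->2
3 2.3141 2->0
4 3.2234 0->2
5 3.8603 2->0
final: 0 0.7476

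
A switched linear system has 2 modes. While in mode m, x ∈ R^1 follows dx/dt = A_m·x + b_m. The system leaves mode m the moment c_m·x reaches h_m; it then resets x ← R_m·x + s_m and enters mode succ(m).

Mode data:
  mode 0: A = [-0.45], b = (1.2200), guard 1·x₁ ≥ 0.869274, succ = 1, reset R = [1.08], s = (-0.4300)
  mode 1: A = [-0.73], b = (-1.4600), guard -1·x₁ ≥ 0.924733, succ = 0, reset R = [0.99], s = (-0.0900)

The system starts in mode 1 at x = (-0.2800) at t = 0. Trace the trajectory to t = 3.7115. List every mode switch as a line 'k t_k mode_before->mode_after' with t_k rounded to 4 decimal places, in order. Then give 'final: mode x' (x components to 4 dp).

1 0.6435 1->0
2 2.2036 0->1
3 3.3642 1->0
final: 0 -0.4678

Mode 1: guard c·x = 0.9247 hit at Δt = 0.6435 (t = 0.6435), x⁻ = (-0.9247) → reset → x⁺ = (-1.0055), jump to mode 0
Mode 0: guard c·x = 0.8693 hit at Δt = 1.5601 (t = 2.2036), x⁻ = (0.8693) → reset → x⁺ = (0.5088), jump to mode 1
Mode 1: guard c·x = 0.9247 hit at Δt = 1.1606 (t = 3.3642), x⁻ = (-0.9247) → reset → x⁺ = (-1.0055), jump to mode 0
Mode 0: flow for 0.3473 to horizon, guard not reached → x = (-0.4678)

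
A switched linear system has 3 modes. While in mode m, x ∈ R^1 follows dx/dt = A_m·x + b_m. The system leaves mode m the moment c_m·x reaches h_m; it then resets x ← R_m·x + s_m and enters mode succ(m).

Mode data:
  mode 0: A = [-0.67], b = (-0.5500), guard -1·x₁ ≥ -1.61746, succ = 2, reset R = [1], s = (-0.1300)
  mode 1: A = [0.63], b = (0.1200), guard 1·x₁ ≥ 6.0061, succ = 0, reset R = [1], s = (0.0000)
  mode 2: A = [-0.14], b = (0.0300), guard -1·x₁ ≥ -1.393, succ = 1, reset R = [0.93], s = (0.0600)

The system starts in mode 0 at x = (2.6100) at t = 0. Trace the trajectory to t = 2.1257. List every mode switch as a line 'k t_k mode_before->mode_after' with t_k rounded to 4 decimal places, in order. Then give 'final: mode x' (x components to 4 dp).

Mode 0: guard c·x = -1.6175 hit at Δt = 0.5097 (t = 0.5097), x⁻ = (1.6175) → reset → x⁺ = (1.4875), jump to mode 2
Mode 2: guard c·x = -1.3930 hit at Δt = 0.5506 (t = 1.0603), x⁻ = (1.3930) → reset → x⁺ = (1.3555), jump to mode 1
Mode 1: flow for 1.0654 to horizon, guard not reached → x = (2.8343)

1 0.5097 0->2
2 1.0603 2->1
final: 1 2.8343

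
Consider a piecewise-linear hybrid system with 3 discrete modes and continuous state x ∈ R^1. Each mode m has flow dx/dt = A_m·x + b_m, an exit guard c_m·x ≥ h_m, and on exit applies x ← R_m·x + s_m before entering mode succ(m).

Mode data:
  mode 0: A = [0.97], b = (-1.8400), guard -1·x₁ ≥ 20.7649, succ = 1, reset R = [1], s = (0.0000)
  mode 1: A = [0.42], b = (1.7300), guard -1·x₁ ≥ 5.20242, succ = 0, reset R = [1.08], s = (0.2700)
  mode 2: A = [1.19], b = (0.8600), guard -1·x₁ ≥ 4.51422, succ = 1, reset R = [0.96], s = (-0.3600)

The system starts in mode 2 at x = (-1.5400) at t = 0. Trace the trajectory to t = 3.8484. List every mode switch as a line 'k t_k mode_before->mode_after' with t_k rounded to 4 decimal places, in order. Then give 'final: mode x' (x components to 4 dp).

Mode 2: guard c·x = 4.5142 hit at Δt = 1.2895 (t = 1.2895), x⁻ = (-4.5142) → reset → x⁺ = (-4.6937), jump to mode 1
Mode 1: guard c·x = 5.2024 hit at Δt = 1.5099 (t = 2.7994), x⁻ = (-5.2024) → reset → x⁺ = (-5.3486), jump to mode 0
Mode 0: flow for 1.0490 to horizon, guard not reached → x = (-18.1470)

1 1.2895 2->1
2 2.7994 1->0
final: 0 -18.1470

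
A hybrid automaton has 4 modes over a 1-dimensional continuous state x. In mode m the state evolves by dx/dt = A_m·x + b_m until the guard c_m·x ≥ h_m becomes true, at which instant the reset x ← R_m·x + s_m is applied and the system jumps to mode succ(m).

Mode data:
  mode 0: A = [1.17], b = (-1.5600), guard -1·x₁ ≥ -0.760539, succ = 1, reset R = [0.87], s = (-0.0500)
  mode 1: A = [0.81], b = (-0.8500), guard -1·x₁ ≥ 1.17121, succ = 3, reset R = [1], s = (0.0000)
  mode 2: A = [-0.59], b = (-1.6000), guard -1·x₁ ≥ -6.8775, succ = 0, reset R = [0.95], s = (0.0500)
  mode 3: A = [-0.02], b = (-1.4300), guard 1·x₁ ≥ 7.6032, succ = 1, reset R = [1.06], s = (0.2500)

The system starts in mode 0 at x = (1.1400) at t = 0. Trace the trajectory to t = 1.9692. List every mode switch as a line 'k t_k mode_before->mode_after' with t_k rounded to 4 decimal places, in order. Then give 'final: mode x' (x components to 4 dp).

Mode 0: guard c·x = -0.7605 hit at Δt = 0.9283 (t = 0.9283), x⁻ = (0.7605) → reset → x⁺ = (0.6117), jump to mode 1
Mode 1: flow for 1.0409 to horizon, guard not reached → x = (0.0323)

1 0.9283 0->1
final: 1 0.0323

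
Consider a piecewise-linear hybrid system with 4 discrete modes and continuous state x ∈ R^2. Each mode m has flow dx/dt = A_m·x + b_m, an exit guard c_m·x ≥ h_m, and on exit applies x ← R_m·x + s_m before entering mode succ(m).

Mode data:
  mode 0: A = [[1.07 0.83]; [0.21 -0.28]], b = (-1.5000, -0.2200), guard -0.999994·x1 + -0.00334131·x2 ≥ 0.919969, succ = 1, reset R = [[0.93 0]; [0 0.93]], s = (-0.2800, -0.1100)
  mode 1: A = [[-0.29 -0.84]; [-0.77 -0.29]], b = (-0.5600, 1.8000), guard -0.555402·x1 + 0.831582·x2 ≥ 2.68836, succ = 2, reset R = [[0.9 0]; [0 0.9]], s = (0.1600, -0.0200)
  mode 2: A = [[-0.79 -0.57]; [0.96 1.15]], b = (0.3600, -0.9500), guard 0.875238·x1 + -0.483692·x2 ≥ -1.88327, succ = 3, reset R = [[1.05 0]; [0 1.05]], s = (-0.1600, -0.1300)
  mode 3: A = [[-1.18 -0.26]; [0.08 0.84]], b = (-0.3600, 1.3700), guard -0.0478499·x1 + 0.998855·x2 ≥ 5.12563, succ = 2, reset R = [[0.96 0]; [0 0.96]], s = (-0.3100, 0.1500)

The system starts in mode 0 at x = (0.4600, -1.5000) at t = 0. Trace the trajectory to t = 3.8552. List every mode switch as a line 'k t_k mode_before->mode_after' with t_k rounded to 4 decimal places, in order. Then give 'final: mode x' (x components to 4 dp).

1 0.4760 0->1
2 1.8061 1->2
3 2.3535 2->3
4 3.2372 3->2
final: 2 -2.4986 7.7383

Mode 0: guard c·x = 0.9200 hit at Δt = 0.4760 (t = 0.4760), x⁻ = (-0.9152, -1.4284) → reset → x⁺ = (-1.1311, -1.4384), jump to mode 1
Mode 1: guard c·x = 2.6884 hit at Δt = 1.3301 (t = 1.8061), x⁻ = (-1.8061, 2.0265) → reset → x⁺ = (-1.4655, 1.8039), jump to mode 2
Mode 2: guard c·x = -1.8833 hit at Δt = 0.5474 (t = 2.3535), x⁻ = (-1.2289, 1.6698) → reset → x⁺ = (-1.4504, 1.6233), jump to mode 3
Mode 3: guard c·x = 5.1256 hit at Δt = 0.8837 (t = 3.2372), x⁻ = (-1.1983, 5.0741) → reset → x⁺ = (-1.4604, 5.0211), jump to mode 2
Mode 2: flow for 0.6180 to horizon, guard not reached → x = (-2.4986, 7.7383)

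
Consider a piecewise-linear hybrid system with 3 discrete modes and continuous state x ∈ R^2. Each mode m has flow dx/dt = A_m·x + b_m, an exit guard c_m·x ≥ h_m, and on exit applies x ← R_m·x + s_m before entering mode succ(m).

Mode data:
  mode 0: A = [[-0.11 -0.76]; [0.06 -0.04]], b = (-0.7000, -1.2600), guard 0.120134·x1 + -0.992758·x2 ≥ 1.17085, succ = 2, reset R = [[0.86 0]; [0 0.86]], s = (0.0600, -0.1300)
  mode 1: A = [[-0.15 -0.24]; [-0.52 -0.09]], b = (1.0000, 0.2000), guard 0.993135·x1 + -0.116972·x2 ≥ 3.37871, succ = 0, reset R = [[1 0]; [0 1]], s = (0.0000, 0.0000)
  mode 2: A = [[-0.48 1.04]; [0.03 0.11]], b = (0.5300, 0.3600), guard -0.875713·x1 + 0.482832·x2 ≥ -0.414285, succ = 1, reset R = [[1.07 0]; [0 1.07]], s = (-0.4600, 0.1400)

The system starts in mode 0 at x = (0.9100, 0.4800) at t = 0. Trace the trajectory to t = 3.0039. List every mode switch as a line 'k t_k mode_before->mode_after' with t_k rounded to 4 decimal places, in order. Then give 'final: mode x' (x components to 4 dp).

1 1.3346 0->2
2 1.9043 2->1
final: 1 0.7419 -0.6860

Mode 0: guard c·x = 1.1708 hit at Δt = 1.3346 (t = 1.3346), x⁻ = (0.2538, -1.1487) → reset → x⁺ = (0.2783, -1.1179), jump to mode 2
Mode 2: guard c·x = -0.4143 hit at Δt = 0.5697 (t = 1.9043), x⁻ = (-0.0655, -0.9769) → reset → x⁺ = (-0.5301, -0.9052), jump to mode 1
Mode 1: flow for 1.0996 to horizon, guard not reached → x = (0.7419, -0.6860)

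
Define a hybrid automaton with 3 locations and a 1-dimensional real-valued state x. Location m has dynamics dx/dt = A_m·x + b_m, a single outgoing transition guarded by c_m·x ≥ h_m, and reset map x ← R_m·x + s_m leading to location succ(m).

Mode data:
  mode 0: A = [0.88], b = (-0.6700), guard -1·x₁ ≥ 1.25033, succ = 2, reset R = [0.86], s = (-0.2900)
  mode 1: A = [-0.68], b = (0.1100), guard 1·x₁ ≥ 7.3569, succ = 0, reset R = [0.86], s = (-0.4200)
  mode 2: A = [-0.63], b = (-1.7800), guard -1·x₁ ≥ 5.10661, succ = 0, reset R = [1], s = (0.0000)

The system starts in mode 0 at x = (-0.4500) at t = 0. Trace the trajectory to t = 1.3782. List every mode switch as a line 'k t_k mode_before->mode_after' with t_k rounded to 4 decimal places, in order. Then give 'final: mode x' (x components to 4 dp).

Mode 0: guard c·x = 1.2503 hit at Δt = 0.5764 (t = 0.5764), x⁻ = (-1.2503) → reset → x⁺ = (-1.3653), jump to mode 2
Mode 2: flow for 0.8018 to horizon, guard not reached → x = (-1.9443)

1 0.5764 0->2
final: 2 -1.9443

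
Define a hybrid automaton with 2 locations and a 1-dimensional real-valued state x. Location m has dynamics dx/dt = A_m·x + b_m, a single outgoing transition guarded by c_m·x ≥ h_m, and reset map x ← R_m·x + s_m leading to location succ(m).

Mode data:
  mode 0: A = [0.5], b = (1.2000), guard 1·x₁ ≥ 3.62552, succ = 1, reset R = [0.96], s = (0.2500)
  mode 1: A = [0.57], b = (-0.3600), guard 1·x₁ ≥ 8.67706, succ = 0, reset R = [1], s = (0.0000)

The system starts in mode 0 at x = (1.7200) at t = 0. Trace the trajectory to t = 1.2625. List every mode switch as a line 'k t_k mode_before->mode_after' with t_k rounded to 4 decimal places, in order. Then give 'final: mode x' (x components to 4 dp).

Mode 0: guard c·x = 3.6255 hit at Δt = 0.7603 (t = 0.7603), x⁻ = (3.6255) → reset → x⁺ = (3.7305), jump to mode 1
Mode 1: flow for 0.5022 to horizon, guard not reached → x = (4.7576)

1 0.7603 0->1
final: 1 4.7576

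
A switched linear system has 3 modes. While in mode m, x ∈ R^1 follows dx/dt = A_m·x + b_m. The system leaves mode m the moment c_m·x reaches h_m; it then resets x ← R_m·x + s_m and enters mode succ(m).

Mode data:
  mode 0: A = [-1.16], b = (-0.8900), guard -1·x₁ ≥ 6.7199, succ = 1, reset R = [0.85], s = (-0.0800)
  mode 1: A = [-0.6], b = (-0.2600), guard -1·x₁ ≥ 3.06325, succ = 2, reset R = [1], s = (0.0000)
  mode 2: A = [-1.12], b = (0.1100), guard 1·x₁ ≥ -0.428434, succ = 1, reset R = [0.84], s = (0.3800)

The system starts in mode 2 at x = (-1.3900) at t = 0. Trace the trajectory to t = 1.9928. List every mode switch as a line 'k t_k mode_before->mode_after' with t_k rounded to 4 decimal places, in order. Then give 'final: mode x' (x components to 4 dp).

Mode 2: guard c·x = -0.4284 hit at Δt = 0.9275 (t = 0.9275), x⁻ = (-0.4284) → reset → x⁺ = (0.0201), jump to mode 1
Mode 1: flow for 1.0653 to horizon, guard not reached → x = (-0.1940)

1 0.9275 2->1
final: 1 -0.1940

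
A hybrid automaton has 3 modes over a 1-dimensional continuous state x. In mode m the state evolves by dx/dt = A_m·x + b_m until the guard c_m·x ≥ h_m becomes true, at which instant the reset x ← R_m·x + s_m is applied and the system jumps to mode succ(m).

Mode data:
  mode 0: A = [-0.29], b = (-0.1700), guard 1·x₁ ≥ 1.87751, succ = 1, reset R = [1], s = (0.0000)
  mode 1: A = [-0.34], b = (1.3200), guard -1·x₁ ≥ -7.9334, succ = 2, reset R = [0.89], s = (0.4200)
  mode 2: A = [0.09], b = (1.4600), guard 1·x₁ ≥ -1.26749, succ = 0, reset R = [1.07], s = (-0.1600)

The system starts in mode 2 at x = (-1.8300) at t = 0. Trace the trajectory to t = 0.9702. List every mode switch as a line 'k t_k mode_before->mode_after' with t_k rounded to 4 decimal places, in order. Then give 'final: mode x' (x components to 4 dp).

1 0.4260 2->0
final: 0 -1.3804

Mode 2: guard c·x = -1.2675 hit at Δt = 0.4260 (t = 0.4260), x⁻ = (-1.2675) → reset → x⁺ = (-1.5162), jump to mode 0
Mode 0: flow for 0.5442 to horizon, guard not reached → x = (-1.3804)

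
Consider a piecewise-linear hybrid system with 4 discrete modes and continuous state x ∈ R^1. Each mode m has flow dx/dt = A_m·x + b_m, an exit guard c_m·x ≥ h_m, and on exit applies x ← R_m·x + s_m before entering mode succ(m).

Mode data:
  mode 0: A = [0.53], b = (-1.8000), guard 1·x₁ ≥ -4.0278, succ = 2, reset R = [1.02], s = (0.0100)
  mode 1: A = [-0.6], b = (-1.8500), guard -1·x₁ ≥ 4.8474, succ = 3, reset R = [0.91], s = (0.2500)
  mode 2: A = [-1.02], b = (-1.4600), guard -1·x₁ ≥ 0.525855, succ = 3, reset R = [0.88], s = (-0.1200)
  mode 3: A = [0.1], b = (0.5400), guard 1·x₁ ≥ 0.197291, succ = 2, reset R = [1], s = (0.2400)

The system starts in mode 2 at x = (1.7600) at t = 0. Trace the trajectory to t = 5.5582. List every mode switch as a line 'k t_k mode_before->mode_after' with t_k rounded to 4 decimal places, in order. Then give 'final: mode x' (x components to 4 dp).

Mode 2: guard c·x = 0.5259 hit at Δt = 1.2350 (t = 1.2350), x⁻ = (-0.5259) → reset → x⁺ = (-0.5828), jump to mode 3
Mode 3: guard c·x = 0.1973 hit at Δt = 1.5008 (t = 2.7358), x⁻ = (0.1973) → reset → x⁺ = (0.4373), jump to mode 2
Mode 2: guard c·x = 0.5259 hit at Δt = 0.7103 (t = 3.4461), x⁻ = (-0.5259) → reset → x⁺ = (-0.5828), jump to mode 3
Mode 3: guard c·x = 0.1973 hit at Δt = 1.5008 (t = 4.9469), x⁻ = (0.1973) → reset → x⁺ = (0.4373), jump to mode 2
Mode 2: flow for 0.6113 to horizon, guard not reached → x = (-0.4297)

1 1.2350 2->3
2 2.7358 3->2
3 3.4461 2->3
4 4.9469 3->2
final: 2 -0.4297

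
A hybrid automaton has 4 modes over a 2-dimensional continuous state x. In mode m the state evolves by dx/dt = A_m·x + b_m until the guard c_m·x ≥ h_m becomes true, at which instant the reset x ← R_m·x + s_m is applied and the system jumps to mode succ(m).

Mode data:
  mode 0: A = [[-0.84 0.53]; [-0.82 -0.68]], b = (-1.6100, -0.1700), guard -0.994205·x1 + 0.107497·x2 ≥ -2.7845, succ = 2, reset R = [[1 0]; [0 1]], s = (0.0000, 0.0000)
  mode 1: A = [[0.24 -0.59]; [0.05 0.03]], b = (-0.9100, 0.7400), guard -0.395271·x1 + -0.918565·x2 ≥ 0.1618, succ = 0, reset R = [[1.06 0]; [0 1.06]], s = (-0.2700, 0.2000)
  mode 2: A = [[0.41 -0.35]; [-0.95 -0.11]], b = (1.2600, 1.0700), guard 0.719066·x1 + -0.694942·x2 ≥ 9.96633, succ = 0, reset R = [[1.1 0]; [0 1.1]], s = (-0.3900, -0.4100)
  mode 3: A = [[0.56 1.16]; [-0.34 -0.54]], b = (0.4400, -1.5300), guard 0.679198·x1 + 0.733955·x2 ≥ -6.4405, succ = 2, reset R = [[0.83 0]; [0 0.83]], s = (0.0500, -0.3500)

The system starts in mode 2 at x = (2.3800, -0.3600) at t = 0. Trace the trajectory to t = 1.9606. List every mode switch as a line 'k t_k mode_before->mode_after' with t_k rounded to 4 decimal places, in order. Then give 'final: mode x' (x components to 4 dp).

Mode 2: guard c·x = 9.9663 hit at Δt = 1.5175 (t = 1.5175), x⁻ = (8.5658, -5.4781) → reset → x⁺ = (9.0323, -6.4359), jump to mode 0
Mode 0: flow for 0.4431 to horizon, guard not reached → x = (4.2960, -6.8364)

1 1.5175 2->0
final: 0 4.2960 -6.8364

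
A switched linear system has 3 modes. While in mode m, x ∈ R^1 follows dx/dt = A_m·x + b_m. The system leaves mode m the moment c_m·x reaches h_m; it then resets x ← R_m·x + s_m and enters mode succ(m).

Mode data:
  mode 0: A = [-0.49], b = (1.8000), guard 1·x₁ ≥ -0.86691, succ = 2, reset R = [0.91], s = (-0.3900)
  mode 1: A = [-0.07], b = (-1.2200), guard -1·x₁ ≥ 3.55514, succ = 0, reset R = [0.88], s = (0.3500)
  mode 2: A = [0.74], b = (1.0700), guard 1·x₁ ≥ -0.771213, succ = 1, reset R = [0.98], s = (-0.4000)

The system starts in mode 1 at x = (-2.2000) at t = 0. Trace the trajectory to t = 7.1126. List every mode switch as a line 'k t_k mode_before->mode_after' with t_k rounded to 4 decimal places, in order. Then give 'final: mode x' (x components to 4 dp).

1 1.3314 1->0
2 2.0485 0->2
3 3.3010 2->1
4 5.5798 1->0
5 6.2969 0->2
final: 2 -0.9576

Mode 1: guard c·x = 3.5551 hit at Δt = 1.3314 (t = 1.3314), x⁻ = (-3.5551) → reset → x⁺ = (-2.7785), jump to mode 0
Mode 0: guard c·x = -0.8669 hit at Δt = 0.7171 (t = 2.0485), x⁻ = (-0.8669) → reset → x⁺ = (-1.1789), jump to mode 2
Mode 2: guard c·x = -0.7712 hit at Δt = 1.2525 (t = 3.3010), x⁻ = (-0.7712) → reset → x⁺ = (-1.1558), jump to mode 1
Mode 1: guard c·x = 3.5551 hit at Δt = 2.2788 (t = 5.5798), x⁻ = (-3.5551) → reset → x⁺ = (-2.7785), jump to mode 0
Mode 0: guard c·x = -0.8669 hit at Δt = 0.7171 (t = 6.2969), x⁻ = (-0.8669) → reset → x⁺ = (-1.1789), jump to mode 2
Mode 2: flow for 0.8157 to horizon, guard not reached → x = (-0.9576)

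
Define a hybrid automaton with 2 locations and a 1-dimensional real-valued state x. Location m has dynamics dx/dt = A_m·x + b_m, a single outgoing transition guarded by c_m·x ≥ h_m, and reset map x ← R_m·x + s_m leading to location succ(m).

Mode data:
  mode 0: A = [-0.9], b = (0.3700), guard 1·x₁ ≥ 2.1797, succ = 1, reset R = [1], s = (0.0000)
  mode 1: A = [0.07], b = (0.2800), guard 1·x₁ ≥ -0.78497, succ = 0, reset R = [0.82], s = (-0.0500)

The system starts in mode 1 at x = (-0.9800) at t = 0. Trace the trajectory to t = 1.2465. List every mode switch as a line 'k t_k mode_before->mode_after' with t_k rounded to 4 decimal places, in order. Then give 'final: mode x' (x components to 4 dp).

1 0.8940 1->0
final: 0 -0.3933

Mode 1: guard c·x = -0.7850 hit at Δt = 0.8940 (t = 0.8940), x⁻ = (-0.7850) → reset → x⁺ = (-0.6937), jump to mode 0
Mode 0: flow for 0.3525 to horizon, guard not reached → x = (-0.3933)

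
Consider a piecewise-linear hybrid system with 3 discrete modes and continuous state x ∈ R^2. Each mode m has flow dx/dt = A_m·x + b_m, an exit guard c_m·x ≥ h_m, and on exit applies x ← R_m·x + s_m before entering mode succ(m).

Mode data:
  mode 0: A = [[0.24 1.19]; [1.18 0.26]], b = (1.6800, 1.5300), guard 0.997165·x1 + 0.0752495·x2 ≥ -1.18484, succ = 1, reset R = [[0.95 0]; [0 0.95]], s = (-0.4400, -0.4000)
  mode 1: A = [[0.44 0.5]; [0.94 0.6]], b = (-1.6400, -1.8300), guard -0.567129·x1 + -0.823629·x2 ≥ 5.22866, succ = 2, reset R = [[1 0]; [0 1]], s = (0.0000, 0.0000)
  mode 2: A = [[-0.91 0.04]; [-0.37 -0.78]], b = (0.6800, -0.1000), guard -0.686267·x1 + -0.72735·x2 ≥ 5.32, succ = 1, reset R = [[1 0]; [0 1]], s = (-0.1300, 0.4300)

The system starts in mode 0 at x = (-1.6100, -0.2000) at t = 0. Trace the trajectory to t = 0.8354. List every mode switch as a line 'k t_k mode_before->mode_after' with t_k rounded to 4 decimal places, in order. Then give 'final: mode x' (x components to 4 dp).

1 0.4242 0->1
final: 1 -2.9424 -2.6472

Mode 0: guard c·x = -1.1848 hit at Δt = 0.4242 (t = 0.4242), x⁻ = (-1.1675, -0.2745) → reset → x⁺ = (-1.5491, -0.6608), jump to mode 1
Mode 1: flow for 0.4112 to horizon, guard not reached → x = (-2.9424, -2.6472)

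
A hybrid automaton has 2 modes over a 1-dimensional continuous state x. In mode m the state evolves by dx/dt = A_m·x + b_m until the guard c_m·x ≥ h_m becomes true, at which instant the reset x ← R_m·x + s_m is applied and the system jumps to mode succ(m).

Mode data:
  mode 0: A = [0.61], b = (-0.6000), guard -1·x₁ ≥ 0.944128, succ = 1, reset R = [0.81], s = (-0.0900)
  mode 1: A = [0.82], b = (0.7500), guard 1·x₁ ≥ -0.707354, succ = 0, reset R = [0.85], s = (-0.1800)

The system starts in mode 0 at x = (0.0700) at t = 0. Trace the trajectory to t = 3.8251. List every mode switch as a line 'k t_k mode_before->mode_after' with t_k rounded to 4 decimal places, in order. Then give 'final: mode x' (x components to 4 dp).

Mode 0: guard c·x = 0.9441 hit at Δt = 1.2241 (t = 1.2241), x⁻ = (-0.9441) → reset → x⁺ = (-0.8547), jump to mode 1
Mode 1: guard c·x = -0.7074 hit at Δt = 1.5141 (t = 2.7382), x⁻ = (-0.7074) → reset → x⁺ = (-0.7813), jump to mode 0
Mode 0: guard c·x = 0.9441 hit at Δt = 0.1447 (t = 2.8829), x⁻ = (-0.9441) → reset → x⁺ = (-0.8547), jump to mode 1
Mode 1: flow for 0.9422 to horizon, guard not reached → x = (-0.7849)

1 1.2241 0->1
2 2.7382 1->0
3 2.8829 0->1
final: 1 -0.7849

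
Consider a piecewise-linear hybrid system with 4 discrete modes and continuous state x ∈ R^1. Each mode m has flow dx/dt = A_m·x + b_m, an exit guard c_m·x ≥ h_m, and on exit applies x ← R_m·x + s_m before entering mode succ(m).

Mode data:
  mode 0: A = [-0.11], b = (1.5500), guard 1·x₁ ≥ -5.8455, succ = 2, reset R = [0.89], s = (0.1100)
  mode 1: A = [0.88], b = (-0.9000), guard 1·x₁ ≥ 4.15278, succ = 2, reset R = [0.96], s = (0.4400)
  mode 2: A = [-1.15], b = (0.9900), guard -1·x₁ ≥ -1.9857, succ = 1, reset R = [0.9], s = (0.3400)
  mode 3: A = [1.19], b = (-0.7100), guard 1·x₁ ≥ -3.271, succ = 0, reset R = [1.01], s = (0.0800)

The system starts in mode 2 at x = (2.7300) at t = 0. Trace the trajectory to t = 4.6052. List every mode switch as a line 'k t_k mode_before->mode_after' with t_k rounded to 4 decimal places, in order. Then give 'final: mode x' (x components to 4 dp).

Mode 2: guard c·x = -1.9857 hit at Δt = 0.4416 (t = 0.4416), x⁻ = (1.9857) → reset → x⁺ = (2.1271), jump to mode 1
Mode 1: guard c·x = 4.1528 hit at Δt = 1.1838 (t = 1.6254), x⁻ = (4.1528) → reset → x⁺ = (4.4267), jump to mode 2
Mode 2: guard c·x = -1.9857 hit at Δt = 1.0033 (t = 2.6287), x⁻ = (1.9857) → reset → x⁺ = (2.1271), jump to mode 1
Mode 1: guard c·x = 4.1528 hit at Δt = 1.1838 (t = 3.8125), x⁻ = (4.1528) → reset → x⁺ = (4.4267), jump to mode 2
Mode 2: flow for 0.7927 to horizon, guard not reached → x = (2.2938)

1 0.4416 2->1
2 1.6254 1->2
3 2.6287 2->1
4 3.8125 1->2
final: 2 2.2938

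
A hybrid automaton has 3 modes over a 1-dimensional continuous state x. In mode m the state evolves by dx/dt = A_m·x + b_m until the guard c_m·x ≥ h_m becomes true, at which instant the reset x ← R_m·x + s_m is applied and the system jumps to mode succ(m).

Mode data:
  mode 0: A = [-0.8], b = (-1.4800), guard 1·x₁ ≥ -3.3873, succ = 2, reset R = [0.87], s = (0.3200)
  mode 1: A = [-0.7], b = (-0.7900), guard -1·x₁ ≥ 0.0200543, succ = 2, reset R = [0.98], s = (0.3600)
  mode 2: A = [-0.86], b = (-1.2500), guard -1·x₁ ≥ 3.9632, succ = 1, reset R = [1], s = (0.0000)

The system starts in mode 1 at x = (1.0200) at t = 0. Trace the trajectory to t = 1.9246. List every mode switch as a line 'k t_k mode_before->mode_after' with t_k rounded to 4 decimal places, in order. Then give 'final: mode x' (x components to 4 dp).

1 0.9454 1->2
final: 2 -0.6807

Mode 1: guard c·x = 0.0201 hit at Δt = 0.9454 (t = 0.9454), x⁻ = (-0.0201) → reset → x⁺ = (0.3403), jump to mode 2
Mode 2: flow for 0.9792 to horizon, guard not reached → x = (-0.6807)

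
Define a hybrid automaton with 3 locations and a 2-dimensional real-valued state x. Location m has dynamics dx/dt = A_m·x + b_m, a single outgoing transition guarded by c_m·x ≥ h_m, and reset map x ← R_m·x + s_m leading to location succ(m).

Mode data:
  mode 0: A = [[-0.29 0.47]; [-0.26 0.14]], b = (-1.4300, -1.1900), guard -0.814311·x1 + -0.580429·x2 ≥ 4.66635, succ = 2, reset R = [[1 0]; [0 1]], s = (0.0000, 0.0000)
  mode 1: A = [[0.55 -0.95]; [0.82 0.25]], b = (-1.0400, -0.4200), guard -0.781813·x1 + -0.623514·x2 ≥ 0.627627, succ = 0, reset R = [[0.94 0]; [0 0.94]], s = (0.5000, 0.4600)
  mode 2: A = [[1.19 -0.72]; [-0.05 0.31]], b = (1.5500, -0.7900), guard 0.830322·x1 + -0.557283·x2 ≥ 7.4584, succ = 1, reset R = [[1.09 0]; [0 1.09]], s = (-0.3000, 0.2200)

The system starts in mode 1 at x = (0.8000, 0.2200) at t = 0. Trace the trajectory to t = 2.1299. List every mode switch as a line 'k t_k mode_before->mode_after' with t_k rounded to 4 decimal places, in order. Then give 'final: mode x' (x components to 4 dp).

Mode 1: guard c·x = 0.6276 hit at Δt = 1.2927 (t = 1.2927), x⁻ = (-0.6857, -0.1468) → reset → x⁺ = (-0.1446, 0.3220), jump to mode 0
Mode 0: flow for 0.8372 to horizon, guard not reached → x = (-1.2246, -0.5408)

1 1.2927 1->0
final: 0 -1.2246 -0.5408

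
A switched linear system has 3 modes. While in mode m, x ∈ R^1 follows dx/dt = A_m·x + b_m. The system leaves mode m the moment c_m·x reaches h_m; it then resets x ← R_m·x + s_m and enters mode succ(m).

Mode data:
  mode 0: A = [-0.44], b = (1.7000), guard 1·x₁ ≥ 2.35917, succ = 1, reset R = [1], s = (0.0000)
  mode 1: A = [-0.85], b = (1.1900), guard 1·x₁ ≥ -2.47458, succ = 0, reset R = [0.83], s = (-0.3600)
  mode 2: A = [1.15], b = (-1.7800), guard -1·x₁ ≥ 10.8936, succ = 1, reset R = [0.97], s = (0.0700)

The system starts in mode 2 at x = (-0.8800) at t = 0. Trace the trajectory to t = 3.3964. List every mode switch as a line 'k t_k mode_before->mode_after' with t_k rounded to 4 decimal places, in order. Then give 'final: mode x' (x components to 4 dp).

Mode 2: guard c·x = 10.8936 hit at Δt = 1.4209 (t = 1.4209), x⁻ = (-10.8936) → reset → x⁺ = (-10.4968), jump to mode 1
Mode 1: guard c·x = -2.4746 hit at Δt = 1.3198 (t = 2.7407), x⁻ = (-2.4746) → reset → x⁺ = (-2.4139), jump to mode 0
Mode 0: flow for 0.6557 to horizon, guard not reached → x = (-0.8406)

1 1.4209 2->1
2 2.7407 1->0
final: 0 -0.8406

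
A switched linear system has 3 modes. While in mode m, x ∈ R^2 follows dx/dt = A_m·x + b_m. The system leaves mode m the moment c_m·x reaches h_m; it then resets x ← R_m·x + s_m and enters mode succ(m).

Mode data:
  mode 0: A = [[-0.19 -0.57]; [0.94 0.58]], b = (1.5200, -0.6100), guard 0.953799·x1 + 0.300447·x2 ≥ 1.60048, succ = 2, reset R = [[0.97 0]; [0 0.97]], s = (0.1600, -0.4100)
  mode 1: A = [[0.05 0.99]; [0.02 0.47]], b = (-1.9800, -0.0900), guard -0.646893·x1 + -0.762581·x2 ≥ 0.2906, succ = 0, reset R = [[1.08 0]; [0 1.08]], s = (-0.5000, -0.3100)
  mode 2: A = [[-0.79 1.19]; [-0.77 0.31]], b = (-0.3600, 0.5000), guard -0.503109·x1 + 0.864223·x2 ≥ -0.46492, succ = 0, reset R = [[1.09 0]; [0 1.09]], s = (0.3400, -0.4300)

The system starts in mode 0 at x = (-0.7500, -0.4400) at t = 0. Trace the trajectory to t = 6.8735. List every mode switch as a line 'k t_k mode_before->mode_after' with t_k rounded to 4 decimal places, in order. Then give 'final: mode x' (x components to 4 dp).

1 1.3955 0->2
2 2.9387 2->0
3 4.2929 0->2
4 6.0901 2->0
final: 0 -0.7486 -11.9116

Mode 0: guard c·x = 1.6005 hit at Δt = 1.3955 (t = 1.3955), x⁻ = (2.0953, -1.3247) → reset → x⁺ = (2.1924, -1.6949), jump to mode 2
Mode 2: guard c·x = -0.4649 hit at Δt = 1.5432 (t = 2.9387), x⁻ = (-1.8304, -1.6035) → reset → x⁺ = (-1.6552, -2.1779), jump to mode 0
Mode 0: guard c·x = 1.6005 hit at Δt = 1.3541 (t = 4.2929), x⁻ = (3.3244, -5.2266) → reset → x⁺ = (3.3846, -5.4798), jump to mode 2
Mode 2: guard c·x = -0.4649 hit at Δt = 1.7972 (t = 6.0901), x⁻ = (-6.0622, -4.0671) → reset → x⁺ = (-6.2678, -4.8631), jump to mode 0
Mode 0: flow for 0.7834 to horizon, guard not reached → x = (-0.7486, -11.9116)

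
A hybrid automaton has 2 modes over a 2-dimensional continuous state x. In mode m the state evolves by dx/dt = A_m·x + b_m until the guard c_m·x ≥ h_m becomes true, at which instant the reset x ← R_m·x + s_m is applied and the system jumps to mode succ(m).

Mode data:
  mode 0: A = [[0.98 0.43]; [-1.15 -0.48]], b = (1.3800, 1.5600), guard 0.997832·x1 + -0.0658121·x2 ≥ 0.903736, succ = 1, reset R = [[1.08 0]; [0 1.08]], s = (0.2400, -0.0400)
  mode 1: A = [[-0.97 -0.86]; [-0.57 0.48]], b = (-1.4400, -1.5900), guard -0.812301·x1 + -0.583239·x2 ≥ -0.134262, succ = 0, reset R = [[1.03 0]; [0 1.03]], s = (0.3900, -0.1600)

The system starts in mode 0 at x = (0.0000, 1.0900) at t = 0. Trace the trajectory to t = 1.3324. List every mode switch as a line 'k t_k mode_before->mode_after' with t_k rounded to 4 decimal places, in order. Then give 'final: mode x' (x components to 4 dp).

1 0.4201 0->1
2 0.9948 1->0
final: 0 0.8760 0.6335

Mode 0: guard c·x = 0.9037 hit at Δt = 0.4201 (t = 0.4201), x⁻ = (0.9899, 1.2767) → reset → x⁺ = (1.3091, 1.3388), jump to mode 1
Mode 1: guard c·x = -0.1343 hit at Δt = 0.5747 (t = 0.9948), x⁻ = (-0.2164, 0.5316) → reset → x⁺ = (0.1671, 0.3876), jump to mode 0
Mode 0: flow for 0.3376 to horizon, guard not reached → x = (0.8760, 0.6335)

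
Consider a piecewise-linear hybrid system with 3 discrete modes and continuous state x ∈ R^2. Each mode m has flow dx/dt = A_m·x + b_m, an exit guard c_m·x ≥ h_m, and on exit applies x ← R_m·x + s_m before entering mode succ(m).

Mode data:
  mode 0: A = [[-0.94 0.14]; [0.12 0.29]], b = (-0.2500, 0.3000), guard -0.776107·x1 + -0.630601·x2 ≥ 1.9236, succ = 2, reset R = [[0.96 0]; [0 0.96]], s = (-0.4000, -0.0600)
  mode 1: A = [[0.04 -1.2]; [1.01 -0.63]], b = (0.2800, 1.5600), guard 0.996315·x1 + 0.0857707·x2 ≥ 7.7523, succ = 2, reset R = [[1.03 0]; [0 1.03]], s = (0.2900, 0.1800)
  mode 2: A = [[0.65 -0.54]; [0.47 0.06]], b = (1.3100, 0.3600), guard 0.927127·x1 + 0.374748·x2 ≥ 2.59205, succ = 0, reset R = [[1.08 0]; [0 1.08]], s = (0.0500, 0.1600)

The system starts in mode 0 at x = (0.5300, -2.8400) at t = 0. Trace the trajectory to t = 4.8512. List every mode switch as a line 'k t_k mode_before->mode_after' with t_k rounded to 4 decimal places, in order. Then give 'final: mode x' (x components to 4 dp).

1 0.5183 0->2
2 1.5857 2->0
3 4.2630 0->2
final: 2 1.0222 -2.5317

Mode 0: guard c·x = 1.9236 hit at Δt = 0.5183 (t = 0.5183), x⁻ = (0.0517, -3.1141) → reset → x⁺ = (-0.3503, -3.0495), jump to mode 2
Mode 2: guard c·x = 2.5920 hit at Δt = 1.0674 (t = 1.5857), x⁻ = (3.6478, -2.1079) → reset → x⁺ = (3.9896, -2.1165), jump to mode 0
Mode 0: guard c·x = 1.9236 hit at Δt = 2.6773 (t = 4.2630), x⁻ = (-0.2536, -2.7384) → reset → x⁺ = (-0.6434, -2.6888), jump to mode 2
Mode 2: flow for 0.5882 to horizon, guard not reached → x = (1.0222, -2.5317)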